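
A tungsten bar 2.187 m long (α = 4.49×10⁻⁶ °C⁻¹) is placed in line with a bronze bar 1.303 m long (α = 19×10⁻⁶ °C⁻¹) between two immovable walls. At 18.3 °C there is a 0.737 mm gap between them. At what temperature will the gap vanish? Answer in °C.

α₁L₁ = 9.81963×10⁻⁶ m/K, α₂L₂ = 2.4757×10⁻⁵ m/K → total 3.457663×10⁻⁵ m/K
ΔT = g/(α₁L₁+α₂L₂) = 7.37×10⁻⁴ / 3.457663×10⁻⁵ = 21.315 K
T = 18.3 + 21.315 = 39.615 °C

T = 39.6 °C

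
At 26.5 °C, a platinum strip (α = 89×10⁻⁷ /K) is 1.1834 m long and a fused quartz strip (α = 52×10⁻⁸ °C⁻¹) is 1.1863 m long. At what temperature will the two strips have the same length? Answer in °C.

Equal length when α₁L₁ΔT − α₂L₂ΔT = L₂ − L₁ = 2.90×10⁻³ m
α₁L₁ = 1.053226×10⁻⁵, α₂L₂ = 6.16876×10⁻⁷ → Δ(αL) = 9.915384×10⁻⁶ m/K
ΔT = 2.90×10⁻³ / 9.915384×10⁻⁶ = 292.475 K, so T = 26.5 + 292.475 = 318.975 °C

T = 319.0 °C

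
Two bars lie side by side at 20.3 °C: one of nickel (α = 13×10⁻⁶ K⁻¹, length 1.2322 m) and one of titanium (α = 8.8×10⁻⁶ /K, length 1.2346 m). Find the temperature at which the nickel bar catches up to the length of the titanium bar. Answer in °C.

Equal length when α₁L₁ΔT − α₂L₂ΔT = L₂ − L₁ = 2.40×10⁻³ m
α₁L₁ = 1.60186×10⁻⁵, α₂L₂ = 1.086448×10⁻⁵ → Δ(αL) = 5.15412×10⁻⁶ m/K
ΔT = 2.40×10⁻³ / 5.15412×10⁻⁶ = 465.647 K, so T = 20.3 + 465.647 = 485.947 °C

T = 485.9 °C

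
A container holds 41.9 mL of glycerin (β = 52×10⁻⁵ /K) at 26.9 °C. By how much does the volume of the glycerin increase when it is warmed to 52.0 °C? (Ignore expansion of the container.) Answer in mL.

|ΔT| = |52.0 − 26.9| = 25.1 K
ΔV = βV₀ΔT = (52×10⁻⁵)(41.9)(25.1) = 0.547 mL

ΔV = 0.547 mL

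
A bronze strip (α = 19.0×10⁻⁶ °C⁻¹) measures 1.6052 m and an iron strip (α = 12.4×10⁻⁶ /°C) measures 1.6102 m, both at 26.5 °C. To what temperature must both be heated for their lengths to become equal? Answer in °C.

L₁(1 + α₁ΔT) = L₂(1 + α₂ΔT) ⇒ ΔT = (L₂ − L₁)/(α₁L₁ − α₂L₂)
L₂ − L₁ = 1.6102 − 1.6052 = 5.00×10⁻³ m
α₁L₁ − α₂L₂ = 19.0×10⁻⁶×1.6052 − 12.4×10⁻⁶×1.6102 = 1.053232×10⁻⁵ m/K
ΔT = 5.00×10⁻³ / 1.053232×10⁻⁵ = 474.729 K
T = 26.5 + 474.729 = 501.229 °C

T = 501.2 °C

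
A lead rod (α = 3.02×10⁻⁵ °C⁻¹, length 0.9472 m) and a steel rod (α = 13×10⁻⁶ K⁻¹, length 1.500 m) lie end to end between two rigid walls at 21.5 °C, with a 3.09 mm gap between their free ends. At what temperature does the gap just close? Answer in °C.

Gap closes when ΔL₁ + ΔL₂ = 3.09 mm = 3.09×10⁻³ m
(α₁L₁ + α₂L₂)ΔT = g
α₁L₁ + α₂L₂ = 3.02×10⁻⁵×0.9472 + 13×10⁻⁶×1.500 = 4.810544×10⁻⁵ m/K
ΔT = 3.09×10⁻³ / 4.810544×10⁻⁵ = 64.234 K
T = 21.5 + 64.234 = 85.734 °C

T = 85.7 °C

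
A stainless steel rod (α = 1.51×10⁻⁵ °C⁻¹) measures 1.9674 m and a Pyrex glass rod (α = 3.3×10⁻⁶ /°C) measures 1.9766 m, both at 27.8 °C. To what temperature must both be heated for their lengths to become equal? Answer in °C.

T = 424.6 °C

L₁(1 + α₁ΔT) = L₂(1 + α₂ΔT) ⇒ ΔT = (L₂ − L₁)/(α₁L₁ − α₂L₂)
L₂ − L₁ = 1.9766 − 1.9674 = 9.20×10⁻³ m
α₁L₁ − α₂L₂ = 1.51×10⁻⁵×1.9674 − 3.3×10⁻⁶×1.9766 = 2.318496×10⁻⁵ m/K
ΔT = 9.20×10⁻³ / 2.318496×10⁻⁵ = 396.809 K
T = 27.8 + 396.809 = 424.609 °C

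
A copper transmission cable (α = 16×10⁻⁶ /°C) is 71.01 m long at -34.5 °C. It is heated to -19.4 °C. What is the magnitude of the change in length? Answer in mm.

|ΔT| = |-19.4 − (-34.5)| = 15.1 K
ΔL = αL₀ΔT = (16×10⁻⁶)(71.01)(15.1) = 1.72×10⁻² m

ΔL = 17.2 mm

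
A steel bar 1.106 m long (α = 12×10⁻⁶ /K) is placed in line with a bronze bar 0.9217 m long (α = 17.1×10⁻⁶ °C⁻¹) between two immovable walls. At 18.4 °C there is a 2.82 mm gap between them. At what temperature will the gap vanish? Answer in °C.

Gap closes when ΔL₁ + ΔL₂ = 2.82 mm = 2.82×10⁻³ m
(α₁L₁ + α₂L₂)ΔT = g
α₁L₁ + α₂L₂ = 12×10⁻⁶×1.106 + 17.1×10⁻⁶×0.9217 = 2.903307×10⁻⁵ m/K
ΔT = 2.82×10⁻³ / 2.903307×10⁻⁵ = 97.13 K
T = 18.4 + 97.13 = 115.53 °C

T = 116 °C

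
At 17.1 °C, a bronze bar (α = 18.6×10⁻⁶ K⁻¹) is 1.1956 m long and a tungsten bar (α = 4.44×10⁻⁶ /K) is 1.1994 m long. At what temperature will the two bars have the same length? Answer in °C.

T = 241.8 °C

Equal length when α₁L₁ΔT − α₂L₂ΔT = L₂ − L₁ = 3.80×10⁻³ m
α₁L₁ = 2.223816×10⁻⁵, α₂L₂ = 5.325336×10⁻⁶ → Δ(αL) = 1.6912824×10⁻⁵ m/K
ΔT = 3.80×10⁻³ / 1.6912824×10⁻⁵ = 224.682 K, so T = 17.1 + 224.682 = 241.782 °C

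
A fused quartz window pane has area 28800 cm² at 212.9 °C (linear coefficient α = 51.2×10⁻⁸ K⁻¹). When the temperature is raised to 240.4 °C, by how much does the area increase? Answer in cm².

Area coefficient ≈ 2α; |ΔT| = 27.5 K
ΔA = 2αA₀ΔT = 2(51.2×10⁻⁸)(28800)(27.5) = 0.811 cm²

ΔA = 0.811 cm²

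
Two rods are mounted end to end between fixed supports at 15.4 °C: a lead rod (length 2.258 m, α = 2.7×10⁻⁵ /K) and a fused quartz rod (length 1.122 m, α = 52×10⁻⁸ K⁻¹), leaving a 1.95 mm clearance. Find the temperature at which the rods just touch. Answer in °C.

α₁L₁ = 6.0966×10⁻⁵ m/K, α₂L₂ = 5.8344×10⁻⁷ m/K → total 6.154944×10⁻⁵ m/K
ΔT = g/(α₁L₁+α₂L₂) = 1.95×10⁻³ / 6.154944×10⁻⁵ = 31.682 K
T = 15.4 + 31.682 = 47.082 °C

T = 47.1 °C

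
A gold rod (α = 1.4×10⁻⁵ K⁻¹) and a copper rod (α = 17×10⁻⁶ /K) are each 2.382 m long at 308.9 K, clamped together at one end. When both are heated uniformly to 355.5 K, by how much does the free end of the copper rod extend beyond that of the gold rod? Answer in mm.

0.333 mm

ΔT = 46.6 K
gold: ΔL = 1.4×10⁻⁵ × 2.382 m × 46.6 = 1.5540×10⁻³ m = 1.5540 mm
copper: ΔL = 17×10⁻⁶ × 2.382 m × 46.6 = 1.8870×10⁻³ m = 1.8870 mm
difference = 1.8870 − 1.5540 = 0.333 mm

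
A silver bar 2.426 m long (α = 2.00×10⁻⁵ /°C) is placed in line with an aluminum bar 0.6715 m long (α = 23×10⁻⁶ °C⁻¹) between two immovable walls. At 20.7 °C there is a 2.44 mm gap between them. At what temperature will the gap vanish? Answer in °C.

T = 58.8 °C

α₁L₁ = 4.852×10⁻⁵ m/K, α₂L₂ = 1.54445×10⁻⁵ m/K → total 6.39645×10⁻⁵ m/K
ΔT = g/(α₁L₁+α₂L₂) = 2.44×10⁻³ / 6.39645×10⁻⁵ = 38.146 K
T = 20.7 + 38.146 = 58.846 °C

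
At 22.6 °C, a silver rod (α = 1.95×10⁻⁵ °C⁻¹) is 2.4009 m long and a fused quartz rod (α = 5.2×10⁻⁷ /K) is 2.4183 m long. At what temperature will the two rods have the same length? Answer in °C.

Equal length when α₁L₁ΔT − α₂L₂ΔT = L₂ − L₁ = 1.74×10⁻² m
α₁L₁ = 4.681755×10⁻⁵, α₂L₂ = 1.257516×10⁻⁶ → Δ(αL) = 4.5560034×10⁻⁵ m/K
ΔT = 1.74×10⁻² / 4.5560034×10⁻⁵ = 381.914 K, so T = 22.6 + 381.914 = 404.514 °C

T = 404.5 °C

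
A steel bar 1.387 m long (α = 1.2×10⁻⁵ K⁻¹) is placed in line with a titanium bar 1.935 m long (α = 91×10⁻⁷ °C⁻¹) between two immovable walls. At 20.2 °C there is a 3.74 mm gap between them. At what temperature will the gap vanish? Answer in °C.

Gap closes when ΔL₁ + ΔL₂ = 3.74 mm = 3.74×10⁻³ m
(α₁L₁ + α₂L₂)ΔT = g
α₁L₁ + α₂L₂ = 1.2×10⁻⁵×1.387 + 91×10⁻⁷×1.935 = 3.42525×10⁻⁵ m/K
ΔT = 3.74×10⁻³ / 3.42525×10⁻⁵ = 109.19 K
T = 20.2 + 109.19 = 129.39 °C

T = 129 °C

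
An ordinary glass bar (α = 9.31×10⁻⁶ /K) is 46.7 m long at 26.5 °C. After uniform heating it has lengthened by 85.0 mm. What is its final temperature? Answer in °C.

T = 222 °C

ΔL = αL₀ΔT ⇒ ΔT = ΔL / (αL₀)
ΔT = 85.0×10⁻³ m / (9.31×10⁻⁶ × 46.7 m) = 195.50 K
T = 26.5 + 195.50 = 222.00 °C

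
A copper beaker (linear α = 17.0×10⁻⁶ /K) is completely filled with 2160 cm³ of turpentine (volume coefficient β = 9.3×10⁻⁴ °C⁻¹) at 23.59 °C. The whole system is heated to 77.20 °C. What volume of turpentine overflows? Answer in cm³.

102 cm³

The beaker also expands: β_container ≈ 3α = 5.1×10⁻⁵ /K
Net overflow = V₀(β_liq − 3α_cont)ΔT
β − 3α = 9.30×10⁻⁴ − 5.1×10⁻⁵ = 8.79×10⁻⁴ /K; ΔT = 53.61 K
ΔV = 2160 × 8.79×10⁻⁴ × 53.61 = 102 cm³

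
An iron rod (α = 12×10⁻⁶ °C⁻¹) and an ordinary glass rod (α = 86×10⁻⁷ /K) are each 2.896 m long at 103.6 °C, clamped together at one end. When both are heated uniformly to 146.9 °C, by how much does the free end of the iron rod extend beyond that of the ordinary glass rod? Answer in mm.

ΔT = 43.3 K
iron: ΔL = 12×10⁻⁶ × 2.896 m × 43.3 = 1.5048×10⁻³ m = 1.5048 mm
ordinary glass: ΔL = 86×10⁻⁷ × 2.896 m × 43.3 = 1.0784×10⁻³ m = 1.0784 mm
difference = 1.5048 − 1.0784 = 0.4264 mm

0.426 mm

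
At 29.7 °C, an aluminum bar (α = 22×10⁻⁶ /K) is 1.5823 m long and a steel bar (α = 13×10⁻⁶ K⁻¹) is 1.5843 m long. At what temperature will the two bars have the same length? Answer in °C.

T = 170.4 °C

Equal length when α₁L₁ΔT − α₂L₂ΔT = L₂ − L₁ = 2.00×10⁻³ m
α₁L₁ = 3.48106×10⁻⁵, α₂L₂ = 2.05959×10⁻⁵ → Δ(αL) = 1.42147×10⁻⁵ m/K
ΔT = 2.00×10⁻³ / 1.42147×10⁻⁵ = 140.699 K, so T = 29.7 + 140.699 = 170.399 °C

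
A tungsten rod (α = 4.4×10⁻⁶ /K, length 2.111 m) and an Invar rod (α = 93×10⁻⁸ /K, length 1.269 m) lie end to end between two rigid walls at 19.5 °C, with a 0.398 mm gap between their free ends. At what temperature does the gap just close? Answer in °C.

α₁L₁ = 9.2884×10⁻⁶ m/K, α₂L₂ = 1.18017×10⁻⁶ m/K → total 1.046857×10⁻⁵ m/K
ΔT = g/(α₁L₁+α₂L₂) = 3.98×10⁻⁴ / 1.046857×10⁻⁵ = 38.019 K
T = 19.5 + 38.019 = 57.519 °C

T = 57.5 °C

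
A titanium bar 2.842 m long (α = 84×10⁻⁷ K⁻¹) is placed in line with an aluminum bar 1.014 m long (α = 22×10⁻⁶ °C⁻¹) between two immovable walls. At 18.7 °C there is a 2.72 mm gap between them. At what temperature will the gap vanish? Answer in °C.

T = 77.6 °C

α₁L₁ = 2.38728×10⁻⁵ m/K, α₂L₂ = 2.2308×10⁻⁵ m/K → total 4.61808×10⁻⁵ m/K
ΔT = g/(α₁L₁+α₂L₂) = 2.72×10⁻³ / 4.61808×10⁻⁵ = 58.899 K
T = 18.7 + 58.899 = 77.599 °C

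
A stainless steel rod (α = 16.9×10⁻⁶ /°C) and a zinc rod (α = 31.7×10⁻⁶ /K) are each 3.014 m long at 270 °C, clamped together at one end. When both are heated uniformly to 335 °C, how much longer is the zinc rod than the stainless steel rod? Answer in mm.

ΔT = 65 K
stainless steel: ΔL = 16.9×10⁻⁶ × 3.014 m × 65 = 3.3109×10⁻³ m = 3.3109 mm
zinc: ΔL = 31.7×10⁻⁶ × 3.014 m × 65 = 6.2103×10⁻³ m = 6.2103 mm
difference = 6.2103 − 3.3109 = 2.8994 mm

2.90 mm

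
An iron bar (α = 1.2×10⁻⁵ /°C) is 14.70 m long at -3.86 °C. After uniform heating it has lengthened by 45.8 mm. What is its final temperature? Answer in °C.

T = 256 °C

ΔL = αL₀ΔT ⇒ ΔT = ΔL / (αL₀)
ΔT = 45.8×10⁻³ m / (1.2×10⁻⁵ × 14.70 m) = 259.64 K
T = -3.86 + 259.64 = 255.78 °C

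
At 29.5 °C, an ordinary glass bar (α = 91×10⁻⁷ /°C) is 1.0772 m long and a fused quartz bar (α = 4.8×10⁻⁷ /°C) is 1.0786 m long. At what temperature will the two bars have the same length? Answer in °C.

Equal length when α₁L₁ΔT − α₂L₂ΔT = L₂ − L₁ = 1.40×10⁻³ m
α₁L₁ = 9.80252×10⁻⁶, α₂L₂ = 5.17728×10⁻⁷ → Δ(αL) = 9.284792×10⁻⁶ m/K
ΔT = 1.40×10⁻³ / 9.284792×10⁻⁶ = 150.784 K, so T = 29.5 + 150.784 = 180.284 °C

T = 180.3 °C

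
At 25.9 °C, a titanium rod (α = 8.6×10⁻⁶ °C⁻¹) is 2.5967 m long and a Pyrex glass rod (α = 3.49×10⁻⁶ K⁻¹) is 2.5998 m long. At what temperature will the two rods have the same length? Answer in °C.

L₁(1 + α₁ΔT) = L₂(1 + α₂ΔT) ⇒ ΔT = (L₂ − L₁)/(α₁L₁ − α₂L₂)
L₂ − L₁ = 2.5998 − 2.5967 = 3.10×10⁻³ m
α₁L₁ − α₂L₂ = 8.6×10⁻⁶×2.5967 − 3.49×10⁻⁶×2.5998 = 1.3258318×10⁻⁵ m/K
ΔT = 3.10×10⁻³ / 1.3258318×10⁻⁵ = 233.815 K
T = 25.9 + 233.815 = 259.715 °C

T = 259.7 °C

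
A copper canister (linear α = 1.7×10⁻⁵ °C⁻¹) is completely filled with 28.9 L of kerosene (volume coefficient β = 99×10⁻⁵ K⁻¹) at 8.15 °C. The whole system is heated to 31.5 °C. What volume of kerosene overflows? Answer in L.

The canister also expands: β_container ≈ 3α = 5.1×10⁻⁵ /K
Net overflow = V₀(β_liq − 3α_cont)ΔT
β − 3α = 9.90×10⁻⁴ − 5.1×10⁻⁵ = 9.39×10⁻⁴ /K; ΔT = 23.35 K
ΔV = 28.9 × 9.39×10⁻⁴ × 23.35 = 0.634 L

0.634 L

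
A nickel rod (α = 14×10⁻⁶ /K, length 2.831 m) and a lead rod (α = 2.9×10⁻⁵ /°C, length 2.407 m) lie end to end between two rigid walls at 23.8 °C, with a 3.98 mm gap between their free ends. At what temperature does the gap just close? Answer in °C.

T = 60.2 °C

Gap closes when ΔL₁ + ΔL₂ = 3.98 mm = 3.98×10⁻³ m
(α₁L₁ + α₂L₂)ΔT = g
α₁L₁ + α₂L₂ = 14×10⁻⁶×2.831 + 2.9×10⁻⁵×2.407 = 1.09437×10⁻⁴ m/K
ΔT = 3.98×10⁻³ / 1.09437×10⁻⁴ = 36.368 K
T = 23.8 + 36.368 = 60.168 °C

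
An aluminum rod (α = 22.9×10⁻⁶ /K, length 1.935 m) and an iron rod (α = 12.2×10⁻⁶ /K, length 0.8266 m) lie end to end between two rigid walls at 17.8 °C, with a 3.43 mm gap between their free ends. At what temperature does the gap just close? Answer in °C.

T = 80.9 °C

α₁L₁ = 4.43115×10⁻⁵ m/K, α₂L₂ = 1.008452×10⁻⁵ m/K → total 5.439602×10⁻⁵ m/K
ΔT = g/(α₁L₁+α₂L₂) = 3.43×10⁻³ / 5.439602×10⁻⁵ = 63.056 K
T = 17.8 + 63.056 = 80.856 °C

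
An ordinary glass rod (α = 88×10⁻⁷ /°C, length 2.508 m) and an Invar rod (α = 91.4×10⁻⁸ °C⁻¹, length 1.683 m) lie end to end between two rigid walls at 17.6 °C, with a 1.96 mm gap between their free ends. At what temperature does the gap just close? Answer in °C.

Gap closes when ΔL₁ + ΔL₂ = 1.96 mm = 1.96×10⁻³ m
(α₁L₁ + α₂L₂)ΔT = g
α₁L₁ + α₂L₂ = 88×10⁻⁷×2.508 + 91.4×10⁻⁸×1.683 = 2.3608662×10⁻⁵ m/K
ΔT = 1.96×10⁻³ / 2.3608662×10⁻⁵ = 83.02 K
T = 17.6 + 83.02 = 100.62 °C

T = 101 °C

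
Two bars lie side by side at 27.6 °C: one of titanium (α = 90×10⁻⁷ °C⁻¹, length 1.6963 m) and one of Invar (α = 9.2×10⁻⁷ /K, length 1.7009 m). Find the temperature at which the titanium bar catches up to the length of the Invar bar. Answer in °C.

T = 363.3 °C

Equal length when α₁L₁ΔT − α₂L₂ΔT = L₂ − L₁ = 4.60×10⁻³ m
α₁L₁ = 1.52667×10⁻⁵, α₂L₂ = 1.564828×10⁻⁶ → Δ(αL) = 1.3701872×10⁻⁵ m/K
ΔT = 4.60×10⁻³ / 1.3701872×10⁻⁵ = 335.721 K, so T = 27.6 + 335.721 = 363.321 °C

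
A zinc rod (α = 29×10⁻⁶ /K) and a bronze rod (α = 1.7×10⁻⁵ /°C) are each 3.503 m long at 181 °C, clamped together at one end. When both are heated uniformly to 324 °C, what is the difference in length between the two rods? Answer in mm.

6.01 mm

ΔT = 143 K
zinc: ΔL = 29×10⁻⁶ × 3.503 m × 143 = 1.4527×10⁻² m = 14.527 mm
bronze: ΔL = 1.7×10⁻⁵ × 3.503 m × 143 = 8.5158×10⁻³ m = 8.5158 mm
difference = 14.527 − 8.5158 = 6.0112 mm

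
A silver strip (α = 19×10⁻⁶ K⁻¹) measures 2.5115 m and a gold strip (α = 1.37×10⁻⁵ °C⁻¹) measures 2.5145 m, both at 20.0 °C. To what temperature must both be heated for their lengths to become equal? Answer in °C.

L₁(1 + α₁ΔT) = L₂(1 + α₂ΔT) ⇒ ΔT = (L₂ − L₁)/(α₁L₁ − α₂L₂)
L₂ − L₁ = 2.5145 − 2.5115 = 3.00×10⁻³ m
α₁L₁ − α₂L₂ = 19×10⁻⁶×2.5115 − 1.37×10⁻⁵×2.5145 = 1.326985×10⁻⁵ m/K
ΔT = 3.00×10⁻³ / 1.326985×10⁻⁵ = 226.076 K
T = 20.0 + 226.076 = 246.076 °C

T = 246.1 °C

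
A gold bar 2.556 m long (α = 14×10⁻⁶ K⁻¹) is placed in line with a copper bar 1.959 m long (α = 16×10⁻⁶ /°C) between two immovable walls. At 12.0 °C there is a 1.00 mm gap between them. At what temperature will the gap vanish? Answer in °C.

Gap closes when ΔL₁ + ΔL₂ = 1.00 mm = 1.00×10⁻³ m
(α₁L₁ + α₂L₂)ΔT = g
α₁L₁ + α₂L₂ = 14×10⁻⁶×2.556 + 16×10⁻⁶×1.959 = 6.7128×10⁻⁵ m/K
ΔT = 1.00×10⁻³ / 6.7128×10⁻⁵ = 14.897 K
T = 12.0 + 14.897 = 26.897 °C

T = 26.9 °C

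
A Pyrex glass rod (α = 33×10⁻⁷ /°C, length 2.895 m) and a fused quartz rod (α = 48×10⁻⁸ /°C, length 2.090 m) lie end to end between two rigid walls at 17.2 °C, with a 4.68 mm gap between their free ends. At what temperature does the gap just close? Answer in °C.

Gap closes when ΔL₁ + ΔL₂ = 4.68 mm = 4.68×10⁻³ m
(α₁L₁ + α₂L₂)ΔT = g
α₁L₁ + α₂L₂ = 33×10⁻⁷×2.895 + 48×10⁻⁸×2.090 = 1.05567×10⁻⁵ m/K
ΔT = 4.68×10⁻³ / 1.05567×10⁻⁵ = 443.32 K
T = 17.2 + 443.32 = 460.52 °C

T = 461 °C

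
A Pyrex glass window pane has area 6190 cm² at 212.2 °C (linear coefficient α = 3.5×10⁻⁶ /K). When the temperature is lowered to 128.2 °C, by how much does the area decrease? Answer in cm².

Area coefficient ≈ 2α; |ΔT| = 84.0 K
ΔA = 2αA₀ΔT = 2(3.5×10⁻⁶)(6190)(84.0) = 3.64 cm²

ΔA = 3.64 cm²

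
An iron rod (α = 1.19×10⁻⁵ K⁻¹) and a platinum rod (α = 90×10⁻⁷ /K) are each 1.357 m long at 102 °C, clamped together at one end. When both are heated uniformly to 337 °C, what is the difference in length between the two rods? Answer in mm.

0.925 mm

ΔT = 235 K
iron: ΔL = 1.19×10⁻⁵ × 1.357 m × 235 = 3.7949×10⁻³ m = 3.7949 mm
platinum: ΔL = 90×10⁻⁷ × 1.357 m × 235 = 2.8701×10⁻³ m = 2.8701 mm
difference = 3.7949 − 2.8701 = 0.9248 mm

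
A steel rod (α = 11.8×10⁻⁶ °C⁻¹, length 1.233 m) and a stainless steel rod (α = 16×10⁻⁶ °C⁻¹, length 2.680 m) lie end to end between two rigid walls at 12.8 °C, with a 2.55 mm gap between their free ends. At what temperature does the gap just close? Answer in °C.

Gap closes when ΔL₁ + ΔL₂ = 2.55 mm = 2.55×10⁻³ m
(α₁L₁ + α₂L₂)ΔT = g
α₁L₁ + α₂L₂ = 11.8×10⁻⁶×1.233 + 16×10⁻⁶×2.680 = 5.74294×10⁻⁵ m/K
ΔT = 2.55×10⁻³ / 5.74294×10⁻⁵ = 44.402 K
T = 12.8 + 44.402 = 57.202 °C

T = 57.2 °C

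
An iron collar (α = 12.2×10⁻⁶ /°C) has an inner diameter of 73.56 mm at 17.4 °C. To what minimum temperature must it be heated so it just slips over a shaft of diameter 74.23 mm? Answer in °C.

Required Δd = 74.23 − 73.56 = 0.67 mm
Δd = αd₀ΔT ⇒ ΔT = Δd/(αd₀) = 0.67 / (12.2×10⁻⁶ × 73.56) = 746.57 K
T_min = 17.4 + 746.57 = 763.97 °C

T = 764 °C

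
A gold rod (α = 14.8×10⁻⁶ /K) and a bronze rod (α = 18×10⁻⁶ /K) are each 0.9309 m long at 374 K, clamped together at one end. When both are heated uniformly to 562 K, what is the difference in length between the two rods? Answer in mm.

0.560 mm

ΔT = 188 K
gold: ΔL = 14.8×10⁻⁶ × 0.9309 m × 188 = 2.5901×10⁻³ m = 2.5901 mm
bronze: ΔL = 18×10⁻⁶ × 0.9309 m × 188 = 3.1502×10⁻³ m = 3.1502 mm
difference = 3.1502 − 2.5901 = 0.5601 mm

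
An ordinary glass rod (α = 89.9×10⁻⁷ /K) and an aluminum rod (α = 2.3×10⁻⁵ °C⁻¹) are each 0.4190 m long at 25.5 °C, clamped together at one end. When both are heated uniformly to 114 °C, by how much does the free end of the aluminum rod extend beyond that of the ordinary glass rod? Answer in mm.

ΔT = 88.5 K
ordinary glass: ΔL = 89.9×10⁻⁷ × 0.4190 m × 88.5 = 3.3336×10⁻⁴ m = 0.33336 mm
aluminum: ΔL = 2.3×10⁻⁵ × 0.4190 m × 88.5 = 8.5287×10⁻⁴ m = 0.85287 mm
difference = 0.85287 − 0.33336 = 0.51951 mm

0.520 mm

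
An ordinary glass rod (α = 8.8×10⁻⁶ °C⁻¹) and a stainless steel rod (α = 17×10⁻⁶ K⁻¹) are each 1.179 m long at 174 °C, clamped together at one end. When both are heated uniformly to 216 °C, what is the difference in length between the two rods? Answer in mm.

0.406 mm

ΔT = 42 K
ordinary glass: ΔL = 8.8×10⁻⁶ × 1.179 m × 42 = 4.3576×10⁻⁴ m = 0.43576 mm
stainless steel: ΔL = 17×10⁻⁶ × 1.179 m × 42 = 8.4181×10⁻⁴ m = 0.84181 mm
difference = 0.84181 − 0.43576 = 0.40605 mm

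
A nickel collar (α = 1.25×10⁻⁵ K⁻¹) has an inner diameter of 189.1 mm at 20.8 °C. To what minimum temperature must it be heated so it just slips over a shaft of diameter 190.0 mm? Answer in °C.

T = 402 °C

Required Δd = 190.0 − 189.1 = 0.9 mm
Δd = αd₀ΔT ⇒ ΔT = Δd/(αd₀) = 0.9 / (1.25×10⁻⁵ × 189.1) = 380.75 K
T_min = 20.8 + 380.75 = 401.55 °C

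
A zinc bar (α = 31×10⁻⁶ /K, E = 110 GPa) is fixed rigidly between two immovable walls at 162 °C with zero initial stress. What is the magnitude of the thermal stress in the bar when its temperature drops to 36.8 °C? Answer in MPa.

σ = 427 MPa

Fully constrained: the free strain ε = αΔT is blocked, so σ = Eε = EαΔT.
|ΔT| = 125.2 K
σ = 110×10⁹ × 31×10⁻⁶ × 125.2 = 4.27×10⁸ Pa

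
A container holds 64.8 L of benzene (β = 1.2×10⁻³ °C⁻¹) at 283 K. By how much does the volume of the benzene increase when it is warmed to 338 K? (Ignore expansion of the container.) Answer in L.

|ΔT| = |338 − 283| = 55 K
ΔV = βV₀ΔT = (1.2×10⁻³)(64.8)(55) = 4.28 L

ΔV = 4.28 L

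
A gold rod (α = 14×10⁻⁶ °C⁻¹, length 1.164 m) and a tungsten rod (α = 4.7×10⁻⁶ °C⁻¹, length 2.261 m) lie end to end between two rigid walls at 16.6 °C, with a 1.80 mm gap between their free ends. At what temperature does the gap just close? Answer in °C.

T = 83.5 °C

Gap closes when ΔL₁ + ΔL₂ = 1.80 mm = 1.80×10⁻³ m
(α₁L₁ + α₂L₂)ΔT = g
α₁L₁ + α₂L₂ = 14×10⁻⁶×1.164 + 4.7×10⁻⁶×2.261 = 2.69227×10⁻⁵ m/K
ΔT = 1.80×10⁻³ / 2.69227×10⁻⁵ = 66.858 K
T = 16.6 + 66.858 = 83.458 °C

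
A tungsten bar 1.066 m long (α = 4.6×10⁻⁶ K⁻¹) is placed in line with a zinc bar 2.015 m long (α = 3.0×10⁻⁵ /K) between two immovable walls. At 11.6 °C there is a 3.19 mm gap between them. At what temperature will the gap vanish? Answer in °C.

T = 60.4 °C

Gap closes when ΔL₁ + ΔL₂ = 3.19 mm = 3.19×10⁻³ m
(α₁L₁ + α₂L₂)ΔT = g
α₁L₁ + α₂L₂ = 4.6×10⁻⁶×1.066 + 3.0×10⁻⁵×2.015 = 6.53536×10⁻⁵ m/K
ΔT = 3.19×10⁻³ / 6.53536×10⁻⁵ = 48.811 K
T = 11.6 + 48.811 = 60.411 °C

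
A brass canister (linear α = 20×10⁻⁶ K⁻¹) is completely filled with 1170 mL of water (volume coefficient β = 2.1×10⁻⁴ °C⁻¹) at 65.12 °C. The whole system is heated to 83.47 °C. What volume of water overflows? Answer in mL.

3.22 mL

The canister also expands: β_container ≈ 3α = 6.0×10⁻⁵ /K
Net overflow = V₀(β_liq − 3α_cont)ΔT
β − 3α = 2.10×10⁻⁴ − 6.0×10⁻⁵ = 1.50×10⁻⁴ /K; ΔT = 18.35 K
ΔV = 1170 × 1.50×10⁻⁴ × 18.35 = 3.22 mL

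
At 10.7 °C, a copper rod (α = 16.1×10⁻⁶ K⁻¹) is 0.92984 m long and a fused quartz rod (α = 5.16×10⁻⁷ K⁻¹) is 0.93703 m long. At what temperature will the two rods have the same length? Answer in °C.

T = 507.0 °C

L₁(1 + α₁ΔT) = L₂(1 + α₂ΔT) ⇒ ΔT = (L₂ − L₁)/(α₁L₁ − α₂L₂)
L₂ − L₁ = 0.93703 − 0.92984 = 7.19×10⁻³ m
α₁L₁ − α₂L₂ = 16.1×10⁻⁶×0.92984 − 5.16×10⁻⁷×0.93703 = 1.448691652×10⁻⁵ m/K
ΔT = 7.19×10⁻³ / 1.448691652×10⁻⁵ = 496.310 K
T = 10.7 + 496.310 = 507.010 °C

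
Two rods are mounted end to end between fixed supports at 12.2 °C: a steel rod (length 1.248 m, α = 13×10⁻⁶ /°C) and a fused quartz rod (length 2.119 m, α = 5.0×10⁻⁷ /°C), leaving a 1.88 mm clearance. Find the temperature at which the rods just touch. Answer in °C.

T = 121 °C

α₁L₁ = 1.6224×10⁻⁵ m/K, α₂L₂ = 1.0595×10⁻⁶ m/K → total 1.72835×10⁻⁵ m/K
ΔT = g/(α₁L₁+α₂L₂) = 1.88×10⁻³ / 1.72835×10⁻⁵ = 108.77 K
T = 12.2 + 108.77 = 120.97 °C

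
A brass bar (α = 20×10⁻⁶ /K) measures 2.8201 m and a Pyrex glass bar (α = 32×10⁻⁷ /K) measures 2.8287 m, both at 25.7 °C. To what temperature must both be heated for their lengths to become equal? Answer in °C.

Equal length when α₁L₁ΔT − α₂L₂ΔT = L₂ − L₁ = 8.60×10⁻³ m
α₁L₁ = 5.6402×10⁻⁵, α₂L₂ = 9.05184×10⁻⁶ → Δ(αL) = 4.735016×10⁻⁵ m/K
ΔT = 8.60×10⁻³ / 4.735016×10⁻⁵ = 181.626 K, so T = 25.7 + 181.626 = 207.326 °C

T = 207.3 °C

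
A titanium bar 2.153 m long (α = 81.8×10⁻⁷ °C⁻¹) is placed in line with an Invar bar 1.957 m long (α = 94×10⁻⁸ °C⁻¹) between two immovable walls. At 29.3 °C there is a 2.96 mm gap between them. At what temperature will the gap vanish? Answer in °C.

T = 181 °C

Gap closes when ΔL₁ + ΔL₂ = 2.96 mm = 2.96×10⁻³ m
(α₁L₁ + α₂L₂)ΔT = g
α₁L₁ + α₂L₂ = 81.8×10⁻⁷×2.153 + 94×10⁻⁸×1.957 = 1.945112×10⁻⁵ m/K
ΔT = 2.96×10⁻³ / 1.945112×10⁻⁵ = 152.18 K
T = 29.3 + 152.18 = 181.48 °C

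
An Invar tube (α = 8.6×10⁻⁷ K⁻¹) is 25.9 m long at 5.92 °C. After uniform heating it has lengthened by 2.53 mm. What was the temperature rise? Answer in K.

ΔT = 114 K

ΔL = αL₀ΔT ⇒ ΔT = ΔL / (αL₀)
ΔT = 2.53×10⁻³ m / (8.6×10⁻⁷ × 25.9 m) = 113.59 K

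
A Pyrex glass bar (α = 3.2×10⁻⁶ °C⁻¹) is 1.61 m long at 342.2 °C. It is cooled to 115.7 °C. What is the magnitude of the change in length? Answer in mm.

|ΔT| = |115.7 − 342.2| = 226.5 K
ΔL = αL₀ΔT = (3.2×10⁻⁶)(1.61)(226.5) = 1.17×10⁻³ m

ΔL = 1.17 mm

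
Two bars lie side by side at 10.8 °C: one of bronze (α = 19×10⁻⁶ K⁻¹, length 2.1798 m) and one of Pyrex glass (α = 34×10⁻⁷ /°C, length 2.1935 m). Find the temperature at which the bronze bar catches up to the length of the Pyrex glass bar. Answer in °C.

T = 414.2 °C

Equal length when α₁L₁ΔT − α₂L₂ΔT = L₂ − L₁ = 1.37×10⁻² m
α₁L₁ = 4.14162×10⁻⁵, α₂L₂ = 7.4579×10⁻⁶ → Δ(αL) = 3.39583×10⁻⁵ m/K
ΔT = 1.37×10⁻² / 3.39583×10⁻⁵ = 403.436 K, so T = 10.8 + 403.436 = 414.236 °C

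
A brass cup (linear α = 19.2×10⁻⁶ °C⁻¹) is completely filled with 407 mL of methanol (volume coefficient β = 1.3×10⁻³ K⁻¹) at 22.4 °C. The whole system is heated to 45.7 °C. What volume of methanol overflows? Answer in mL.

11.8 mL

The cup also expands: β_container ≈ 3α = 5.76×10⁻⁵ /K
Net overflow = V₀(β_liq − 3α_cont)ΔT
β − 3α = 1.30×10⁻³ − 5.76×10⁻⁵ = 1.2424×10⁻³ /K; ΔT = 23.3 K
ΔV = 407 × 1.2424×10⁻³ × 23.3 = 11.8 mL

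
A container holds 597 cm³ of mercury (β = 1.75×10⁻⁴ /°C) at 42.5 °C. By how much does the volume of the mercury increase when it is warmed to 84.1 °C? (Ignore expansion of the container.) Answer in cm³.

|ΔT| = |84.1 − 42.5| = 41.6 K
ΔV = βV₀ΔT = (1.75×10⁻⁴)(597)(41.6) = 4.35 cm³

ΔV = 4.35 cm³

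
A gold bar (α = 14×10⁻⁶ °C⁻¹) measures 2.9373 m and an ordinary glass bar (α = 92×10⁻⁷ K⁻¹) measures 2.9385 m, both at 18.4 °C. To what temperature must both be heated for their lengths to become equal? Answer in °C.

T = 103.6 °C

L₁(1 + α₁ΔT) = L₂(1 + α₂ΔT) ⇒ ΔT = (L₂ − L₁)/(α₁L₁ − α₂L₂)
L₂ − L₁ = 2.9385 − 2.9373 = 1.20×10⁻³ m
α₁L₁ − α₂L₂ = 14×10⁻⁶×2.9373 − 92×10⁻⁷×2.9385 = 1.4088×10⁻⁵ m/K
ΔT = 1.20×10⁻³ / 1.4088×10⁻⁵ = 85.179 K
T = 18.4 + 85.179 = 103.579 °C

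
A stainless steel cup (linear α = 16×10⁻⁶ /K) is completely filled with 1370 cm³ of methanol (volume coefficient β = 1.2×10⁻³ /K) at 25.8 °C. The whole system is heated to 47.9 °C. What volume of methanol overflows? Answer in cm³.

34.9 cm³

The cup also expands: β_container ≈ 3α = 4.8×10⁻⁵ /K
Net overflow = V₀(β_liq − 3α_cont)ΔT
β − 3α = 1.20×10⁻³ − 4.8×10⁻⁵ = 1.152×10⁻³ /K; ΔT = 22.1 K
ΔV = 1370 × 1.152×10⁻³ × 22.1 = 34.9 cm³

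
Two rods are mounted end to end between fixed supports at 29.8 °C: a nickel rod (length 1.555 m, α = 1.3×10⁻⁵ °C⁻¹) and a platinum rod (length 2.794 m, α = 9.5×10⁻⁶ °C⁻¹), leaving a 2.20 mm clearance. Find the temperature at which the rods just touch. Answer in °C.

Gap closes when ΔL₁ + ΔL₂ = 2.20 mm = 2.20×10⁻³ m
(α₁L₁ + α₂L₂)ΔT = g
α₁L₁ + α₂L₂ = 1.3×10⁻⁵×1.555 + 9.5×10⁻⁶×2.794 = 4.6758×10⁻⁵ m/K
ΔT = 2.20×10⁻³ / 4.6758×10⁻⁵ = 47.051 K
T = 29.8 + 47.051 = 76.851 °C

T = 76.9 °C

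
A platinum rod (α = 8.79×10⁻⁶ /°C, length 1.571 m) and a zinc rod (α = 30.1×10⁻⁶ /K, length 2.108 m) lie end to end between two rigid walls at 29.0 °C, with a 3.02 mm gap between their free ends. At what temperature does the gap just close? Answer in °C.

T = 68.1 °C

Gap closes when ΔL₁ + ΔL₂ = 3.02 mm = 3.02×10⁻³ m
(α₁L₁ + α₂L₂)ΔT = g
α₁L₁ + α₂L₂ = 8.79×10⁻⁶×1.571 + 30.1×10⁻⁶×2.108 = 7.725989×10⁻⁵ m/K
ΔT = 3.02×10⁻³ / 7.725989×10⁻⁵ = 39.089 K
T = 29.0 + 39.089 = 68.089 °C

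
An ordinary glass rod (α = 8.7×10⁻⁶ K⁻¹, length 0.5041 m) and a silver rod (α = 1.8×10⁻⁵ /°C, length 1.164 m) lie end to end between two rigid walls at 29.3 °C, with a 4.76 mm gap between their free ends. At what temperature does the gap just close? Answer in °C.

T = 217 °C

Gap closes when ΔL₁ + ΔL₂ = 4.76 mm = 4.76×10⁻³ m
(α₁L₁ + α₂L₂)ΔT = g
α₁L₁ + α₂L₂ = 8.7×10⁻⁶×0.5041 + 1.8×10⁻⁵×1.164 = 2.533767×10⁻⁵ m/K
ΔT = 4.76×10⁻³ / 2.533767×10⁻⁵ = 187.86 K
T = 29.3 + 187.86 = 217.16 °C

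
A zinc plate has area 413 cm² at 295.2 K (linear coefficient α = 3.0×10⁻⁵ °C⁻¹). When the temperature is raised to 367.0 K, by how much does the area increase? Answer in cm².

ΔA = 1.78 cm²

Area coefficient ≈ 2α; |ΔT| = 71.8 K
ΔA = 2αA₀ΔT = 2(3.0×10⁻⁵)(413)(71.8) = 1.78 cm²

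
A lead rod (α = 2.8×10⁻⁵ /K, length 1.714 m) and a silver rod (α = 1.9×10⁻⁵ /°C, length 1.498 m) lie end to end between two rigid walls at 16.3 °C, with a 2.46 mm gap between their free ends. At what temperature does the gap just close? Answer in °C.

α₁L₁ = 4.7992×10⁻⁵ m/K, α₂L₂ = 2.8462×10⁻⁵ m/K → total 7.6454×10⁻⁵ m/K
ΔT = g/(α₁L₁+α₂L₂) = 2.46×10⁻³ / 7.6454×10⁻⁵ = 32.176 K
T = 16.3 + 32.176 = 48.476 °C

T = 48.5 °C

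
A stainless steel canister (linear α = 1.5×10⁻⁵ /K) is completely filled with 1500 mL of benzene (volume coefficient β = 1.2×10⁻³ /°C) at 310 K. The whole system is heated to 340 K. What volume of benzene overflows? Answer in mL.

52.0 mL

The canister also expands: β_container ≈ 3α = 4.5×10⁻⁵ /K
Net overflow = V₀(β_liq − 3α_cont)ΔT
β − 3α = 1.20×10⁻³ − 4.5×10⁻⁵ = 1.155×10⁻³ /K; ΔT = 30 K
ΔV = 1500 × 1.155×10⁻³ × 30 = 52.0 mL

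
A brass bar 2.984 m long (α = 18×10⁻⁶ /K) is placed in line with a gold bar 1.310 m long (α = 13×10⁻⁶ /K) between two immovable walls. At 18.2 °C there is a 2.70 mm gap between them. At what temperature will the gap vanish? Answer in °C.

T = 56.4 °C

Gap closes when ΔL₁ + ΔL₂ = 2.70 mm = 2.70×10⁻³ m
(α₁L₁ + α₂L₂)ΔT = g
α₁L₁ + α₂L₂ = 18×10⁻⁶×2.984 + 13×10⁻⁶×1.310 = 7.0742×10⁻⁵ m/K
ΔT = 2.70×10⁻³ / 7.0742×10⁻⁵ = 38.167 K
T = 18.2 + 38.167 = 56.367 °C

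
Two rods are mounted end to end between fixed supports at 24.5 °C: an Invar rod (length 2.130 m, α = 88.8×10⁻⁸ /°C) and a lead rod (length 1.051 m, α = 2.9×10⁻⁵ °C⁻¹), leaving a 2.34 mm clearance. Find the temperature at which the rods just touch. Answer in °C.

α₁L₁ = 1.89144×10⁻⁶ m/K, α₂L₂ = 3.0479×10⁻⁵ m/K → total 3.237044×10⁻⁵ m/K
ΔT = g/(α₁L₁+α₂L₂) = 2.34×10⁻³ / 3.237044×10⁻⁵ = 72.288 K
T = 24.5 + 72.288 = 96.788 °C

T = 96.8 °C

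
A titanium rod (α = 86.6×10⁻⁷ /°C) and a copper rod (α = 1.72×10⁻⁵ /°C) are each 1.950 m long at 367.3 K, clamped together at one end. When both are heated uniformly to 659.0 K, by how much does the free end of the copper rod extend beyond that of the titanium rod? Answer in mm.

4.86 mm

ΔT = 291.7 K
titanium: ΔL = 86.6×10⁻⁷ × 1.950 m × 291.7 = 4.9259×10⁻³ m = 4.9259 mm
copper: ΔL = 1.72×10⁻⁵ × 1.950 m × 291.7 = 9.7836×10⁻³ m = 9.7836 mm
difference = 9.7836 − 4.9259 = 4.8577 mm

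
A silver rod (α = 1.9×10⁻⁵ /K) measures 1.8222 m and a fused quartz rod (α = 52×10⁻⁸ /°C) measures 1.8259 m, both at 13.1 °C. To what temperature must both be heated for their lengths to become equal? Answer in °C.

Equal length when α₁L₁ΔT − α₂L₂ΔT = L₂ − L₁ = 3.70×10⁻³ m
α₁L₁ = 3.46218×10⁻⁵, α₂L₂ = 9.49468×10⁻⁷ → Δ(αL) = 3.3672332×10⁻⁵ m/K
ΔT = 3.70×10⁻³ / 3.3672332×10⁻⁵ = 109.882 K, so T = 13.1 + 109.882 = 122.982 °C

T = 123.0 °C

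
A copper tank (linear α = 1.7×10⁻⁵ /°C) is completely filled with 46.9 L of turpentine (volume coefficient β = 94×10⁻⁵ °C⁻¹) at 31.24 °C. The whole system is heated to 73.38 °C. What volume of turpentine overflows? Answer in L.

1.76 L

The tank also expands: β_container ≈ 3α = 5.1×10⁻⁵ /K
Net overflow = V₀(β_liq − 3α_cont)ΔT
β − 3α = 9.40×10⁻⁴ − 5.1×10⁻⁵ = 8.89×10⁻⁴ /K; ΔT = 42.14 K
ΔV = 46.9 × 8.89×10⁻⁴ × 42.14 = 1.76 L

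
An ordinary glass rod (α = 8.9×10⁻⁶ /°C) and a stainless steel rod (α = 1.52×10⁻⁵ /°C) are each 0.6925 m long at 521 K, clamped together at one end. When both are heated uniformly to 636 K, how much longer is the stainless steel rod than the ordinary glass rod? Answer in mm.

0.502 mm

ΔT = 115 K
ordinary glass: ΔL = 8.9×10⁻⁶ × 0.6925 m × 115 = 7.0877×10⁻⁴ m = 0.70877 mm
stainless steel: ΔL = 1.52×10⁻⁵ × 0.6925 m × 115 = 1.2105×10⁻³ m = 1.2105 mm
difference = 1.2105 − 0.70877 = 0.50173 mm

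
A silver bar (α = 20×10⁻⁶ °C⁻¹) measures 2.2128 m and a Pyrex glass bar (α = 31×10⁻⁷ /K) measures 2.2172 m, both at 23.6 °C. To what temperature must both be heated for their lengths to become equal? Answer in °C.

Equal length when α₁L₁ΔT − α₂L₂ΔT = L₂ − L₁ = 4.40×10⁻³ m
α₁L₁ = 4.4256×10⁻⁵, α₂L₂ = 6.87332×10⁻⁶ → Δ(αL) = 3.738268×10⁻⁵ m/K
ΔT = 4.40×10⁻³ / 3.738268×10⁻⁵ = 117.702 K, so T = 23.6 + 117.702 = 141.302 °C

T = 141.3 °C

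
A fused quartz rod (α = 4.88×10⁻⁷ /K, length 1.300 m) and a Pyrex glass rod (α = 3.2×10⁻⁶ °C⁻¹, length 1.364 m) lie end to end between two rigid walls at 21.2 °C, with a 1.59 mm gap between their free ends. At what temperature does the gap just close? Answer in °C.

α₁L₁ = 6.344×10⁻⁷ m/K, α₂L₂ = 4.3648×10⁻⁶ m/K → total 4.9992×10⁻⁶ m/K
ΔT = g/(α₁L₁+α₂L₂) = 1.59×10⁻³ / 4.9992×10⁻⁶ = 318.05 K
T = 21.2 + 318.05 = 339.25 °C

T = 339 °C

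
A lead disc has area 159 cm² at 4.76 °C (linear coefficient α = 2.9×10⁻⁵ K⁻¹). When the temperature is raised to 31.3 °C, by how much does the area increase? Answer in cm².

Area coefficient ≈ 2α; |ΔT| = 26.54 K
ΔA = 2αA₀ΔT = 2(2.9×10⁻⁵)(159)(26.54) = 0.245 cm²

ΔA = 0.245 cm²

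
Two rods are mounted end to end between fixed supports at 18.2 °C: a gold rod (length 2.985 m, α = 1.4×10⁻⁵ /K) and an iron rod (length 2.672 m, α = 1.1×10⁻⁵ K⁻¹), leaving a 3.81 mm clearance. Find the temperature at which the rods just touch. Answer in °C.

T = 71.7 °C

α₁L₁ = 4.179×10⁻⁵ m/K, α₂L₂ = 2.9392×10⁻⁵ m/K → total 7.1182×10⁻⁵ m/K
ΔT = g/(α₁L₁+α₂L₂) = 3.81×10⁻³ / 7.1182×10⁻⁵ = 53.525 K
T = 18.2 + 53.525 = 71.725 °C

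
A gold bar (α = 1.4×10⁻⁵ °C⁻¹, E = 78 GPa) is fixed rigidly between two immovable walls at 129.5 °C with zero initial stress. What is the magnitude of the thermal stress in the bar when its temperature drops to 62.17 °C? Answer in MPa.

σ = 73.5 MPa

Fully constrained: the free strain ε = αΔT is blocked, so σ = Eε = EαΔT.
|ΔT| = 67.33 K
σ = 78.0×10⁹ × 1.4×10⁻⁵ × 67.33 = 7.35×10⁷ Pa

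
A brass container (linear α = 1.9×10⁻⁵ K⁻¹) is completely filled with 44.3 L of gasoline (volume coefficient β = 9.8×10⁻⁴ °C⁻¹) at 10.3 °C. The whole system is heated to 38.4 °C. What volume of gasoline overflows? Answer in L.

The container also expands: β_container ≈ 3α = 5.7×10⁻⁵ /K
Net overflow = V₀(β_liq − 3α_cont)ΔT
β − 3α = 9.80×10⁻⁴ − 5.7×10⁻⁵ = 9.23×10⁻⁴ /K; ΔT = 28.1 K
ΔV = 44.3 × 9.23×10⁻⁴ × 28.1 = 1.15 L

1.15 L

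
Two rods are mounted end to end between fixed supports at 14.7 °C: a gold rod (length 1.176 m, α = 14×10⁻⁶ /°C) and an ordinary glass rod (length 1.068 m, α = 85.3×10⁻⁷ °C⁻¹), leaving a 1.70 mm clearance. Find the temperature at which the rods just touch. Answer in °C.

T = 81.2 °C

Gap closes when ΔL₁ + ΔL₂ = 1.70 mm = 1.70×10⁻³ m
(α₁L₁ + α₂L₂)ΔT = g
α₁L₁ + α₂L₂ = 14×10⁻⁶×1.176 + 85.3×10⁻⁷×1.068 = 2.557404×10⁻⁵ m/K
ΔT = 1.70×10⁻³ / 2.557404×10⁻⁵ = 66.474 K
T = 14.7 + 66.474 = 81.174 °C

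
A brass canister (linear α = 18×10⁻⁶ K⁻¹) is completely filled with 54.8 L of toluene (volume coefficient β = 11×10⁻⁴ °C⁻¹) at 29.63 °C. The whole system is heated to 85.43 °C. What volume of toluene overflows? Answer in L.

3.20 L

The canister also expands: β_container ≈ 3α = 5.4×10⁻⁵ /K
Net overflow = V₀(β_liq − 3α_cont)ΔT
β − 3α = 1.10×10⁻³ − 5.4×10⁻⁵ = 1.046×10⁻³ /K; ΔT = 55.80 K
ΔV = 54.8 × 1.046×10⁻³ × 55.80 = 3.20 L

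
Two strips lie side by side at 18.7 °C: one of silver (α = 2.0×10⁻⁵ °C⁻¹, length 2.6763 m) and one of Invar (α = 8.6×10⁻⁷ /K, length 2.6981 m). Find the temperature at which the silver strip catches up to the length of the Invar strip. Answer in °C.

L₁(1 + α₁ΔT) = L₂(1 + α₂ΔT) ⇒ ΔT = (L₂ − L₁)/(α₁L₁ − α₂L₂)
L₂ − L₁ = 2.6981 − 2.6763 = 2.18×10⁻² m
α₁L₁ − α₂L₂ = 2.0×10⁻⁵×2.6763 − 8.6×10⁻⁷×2.6981 = 5.1205634×10⁻⁵ m/K
ΔT = 2.18×10⁻² / 5.1205634×10⁻⁵ = 425.734 K
T = 18.7 + 425.734 = 444.434 °C

T = 444.4 °C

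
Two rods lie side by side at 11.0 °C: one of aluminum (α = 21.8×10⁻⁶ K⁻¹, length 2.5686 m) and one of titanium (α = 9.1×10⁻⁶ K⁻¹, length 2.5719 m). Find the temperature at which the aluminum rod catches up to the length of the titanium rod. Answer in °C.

L₁(1 + α₁ΔT) = L₂(1 + α₂ΔT) ⇒ ΔT = (L₂ − L₁)/(α₁L₁ − α₂L₂)
L₂ − L₁ = 2.5719 − 2.5686 = 3.30×10⁻³ m
α₁L₁ − α₂L₂ = 21.8×10⁻⁶×2.5686 − 9.1×10⁻⁶×2.5719 = 3.259119×10⁻⁵ m/K
ΔT = 3.30×10⁻³ / 3.259119×10⁻⁵ = 101.254 K
T = 11.0 + 101.254 = 112.254 °C

T = 112.3 °C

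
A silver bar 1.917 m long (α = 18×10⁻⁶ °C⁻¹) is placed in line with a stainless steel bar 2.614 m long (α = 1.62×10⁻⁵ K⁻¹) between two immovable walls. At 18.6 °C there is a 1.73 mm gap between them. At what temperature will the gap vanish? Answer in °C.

Gap closes when ΔL₁ + ΔL₂ = 1.73 mm = 1.73×10⁻³ m
(α₁L₁ + α₂L₂)ΔT = g
α₁L₁ + α₂L₂ = 18×10⁻⁶×1.917 + 1.62×10⁻⁵×2.614 = 7.68528×10⁻⁵ m/K
ΔT = 1.73×10⁻³ / 7.68528×10⁻⁵ = 22.511 K
T = 18.6 + 22.511 = 41.111 °C

T = 41.1 °C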